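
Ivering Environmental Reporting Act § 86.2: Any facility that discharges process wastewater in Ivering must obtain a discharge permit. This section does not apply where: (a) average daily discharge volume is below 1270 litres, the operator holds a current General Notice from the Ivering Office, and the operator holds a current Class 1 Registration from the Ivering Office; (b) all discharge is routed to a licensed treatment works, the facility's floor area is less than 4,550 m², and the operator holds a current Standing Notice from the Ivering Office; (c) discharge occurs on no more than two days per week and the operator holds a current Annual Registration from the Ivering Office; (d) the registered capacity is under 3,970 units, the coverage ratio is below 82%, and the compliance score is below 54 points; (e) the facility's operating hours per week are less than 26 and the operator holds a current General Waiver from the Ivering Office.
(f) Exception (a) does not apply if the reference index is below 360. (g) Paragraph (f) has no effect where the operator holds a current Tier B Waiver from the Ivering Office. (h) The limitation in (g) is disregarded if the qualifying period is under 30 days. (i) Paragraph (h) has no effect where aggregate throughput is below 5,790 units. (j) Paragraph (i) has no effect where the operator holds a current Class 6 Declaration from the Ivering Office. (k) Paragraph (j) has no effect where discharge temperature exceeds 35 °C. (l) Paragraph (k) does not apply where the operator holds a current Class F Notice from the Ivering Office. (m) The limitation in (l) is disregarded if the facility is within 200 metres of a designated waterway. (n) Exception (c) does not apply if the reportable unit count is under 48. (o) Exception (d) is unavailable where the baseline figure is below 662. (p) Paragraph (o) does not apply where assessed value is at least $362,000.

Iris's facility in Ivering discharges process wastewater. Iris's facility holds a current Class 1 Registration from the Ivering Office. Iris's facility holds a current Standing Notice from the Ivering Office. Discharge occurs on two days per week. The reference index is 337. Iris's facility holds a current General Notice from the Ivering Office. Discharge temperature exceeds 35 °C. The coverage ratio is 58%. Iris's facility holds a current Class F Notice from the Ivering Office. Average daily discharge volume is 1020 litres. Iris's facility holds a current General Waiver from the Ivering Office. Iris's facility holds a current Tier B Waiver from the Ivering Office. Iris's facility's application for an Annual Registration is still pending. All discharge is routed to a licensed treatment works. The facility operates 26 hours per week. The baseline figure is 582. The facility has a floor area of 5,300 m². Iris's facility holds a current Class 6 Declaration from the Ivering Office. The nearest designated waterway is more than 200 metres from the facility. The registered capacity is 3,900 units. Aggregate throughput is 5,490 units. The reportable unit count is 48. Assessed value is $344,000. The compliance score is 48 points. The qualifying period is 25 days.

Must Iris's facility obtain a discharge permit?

Exception (a)'s conditions are all satisfied: average daily discharge volume is 1020 litres, below the 1270 litres limit; a current General Notice is held; a current Class 1 Registration is held. However, paragraphs (f)–(m) must be considered: (f) operates against (a): the reference index is 337, below the 360 limit. (g) applies (a current Tier B Waiver is held), but is set aside by (h): (h) is triggered — the qualifying period is 25 days, under the 30 days limit. (i) operates (aggregate throughput is 5,490 units, below the 5,790 units limit), but yields to (j): (j) operates against (i): a current Class 6 Declaration is held. (k) would limit (j) — discharge temperature exceeds 35 °C — but (l) sets (k) aside: (l) operates — a current Class F Notice is held. (m), which would lift (l), is not triggered — the facility is more than 200 m from any designated waterway. Exception (a) does not apply.
Exception (b) does not apply: the facility's floor area is 5,300 m², not less than 4,550 m².
Exception (c) fails — the Annual Registration is not current.
Exception (d)'s conditions are all satisfied: the registered capacity is 3,900 units, under the 3,970 units limit; the coverage ratio is 58%, below the 82% limit; the compliance score is 48 points, below the 54 points limit. Turning to paragraphs (o)–(p): (o) operates against (d): the baseline figure is 582, below the 662 limit. (p) does not operate here (assessed value is $344,000, short of $362,000), so (o) stands. Exception (d) does not apply.
Exception (e) fails — the facility's operating hours per week are 26, not less than 26.
None of the exceptions is available; § 86.2 applies in full.

Yes — Iris's facility must obtain a discharge permit.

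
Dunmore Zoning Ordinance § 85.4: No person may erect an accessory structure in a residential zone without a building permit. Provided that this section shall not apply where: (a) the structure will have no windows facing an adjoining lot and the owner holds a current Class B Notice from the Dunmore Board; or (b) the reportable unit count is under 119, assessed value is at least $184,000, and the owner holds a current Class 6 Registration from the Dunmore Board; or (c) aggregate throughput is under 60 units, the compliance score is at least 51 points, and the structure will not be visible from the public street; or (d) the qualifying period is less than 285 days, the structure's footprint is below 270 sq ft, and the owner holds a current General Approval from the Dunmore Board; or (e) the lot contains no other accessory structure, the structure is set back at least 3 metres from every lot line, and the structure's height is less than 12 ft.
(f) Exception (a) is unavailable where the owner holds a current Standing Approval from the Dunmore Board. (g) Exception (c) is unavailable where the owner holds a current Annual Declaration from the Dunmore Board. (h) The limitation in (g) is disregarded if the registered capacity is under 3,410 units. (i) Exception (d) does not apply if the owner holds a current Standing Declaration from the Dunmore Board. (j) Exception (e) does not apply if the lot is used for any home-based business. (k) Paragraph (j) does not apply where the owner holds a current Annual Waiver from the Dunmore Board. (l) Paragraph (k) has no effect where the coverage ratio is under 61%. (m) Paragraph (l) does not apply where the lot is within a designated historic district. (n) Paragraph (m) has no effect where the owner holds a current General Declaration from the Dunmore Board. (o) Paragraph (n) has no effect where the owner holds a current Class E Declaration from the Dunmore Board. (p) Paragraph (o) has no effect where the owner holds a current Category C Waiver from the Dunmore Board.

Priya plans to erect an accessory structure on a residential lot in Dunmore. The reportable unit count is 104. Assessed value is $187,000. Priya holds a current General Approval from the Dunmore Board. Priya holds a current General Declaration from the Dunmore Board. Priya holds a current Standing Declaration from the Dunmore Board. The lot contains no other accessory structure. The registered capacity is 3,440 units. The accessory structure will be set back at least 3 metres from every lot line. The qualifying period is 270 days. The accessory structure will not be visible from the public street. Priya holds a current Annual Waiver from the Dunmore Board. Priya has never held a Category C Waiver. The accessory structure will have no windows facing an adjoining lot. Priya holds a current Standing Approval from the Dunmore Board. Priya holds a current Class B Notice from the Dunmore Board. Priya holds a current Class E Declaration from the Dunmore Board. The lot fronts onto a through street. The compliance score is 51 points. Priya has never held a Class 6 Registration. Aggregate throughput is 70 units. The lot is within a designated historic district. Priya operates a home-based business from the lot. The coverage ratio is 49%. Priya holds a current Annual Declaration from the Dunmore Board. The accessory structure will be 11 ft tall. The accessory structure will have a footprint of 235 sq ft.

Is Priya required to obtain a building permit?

Exception (a) is satisfied on its face — no windows face an adjoining lot; a current Class B Notice is held. But applying paragraph (f): (f) applies — a current Standing Approval is held. (a) is therefore removed.
Exception (b) requires that the owner holds a current Class 6 Registration from the Dunmore Board; but there is no Class 6 Registration in force, so (b) is unavailable.
Exception (c) does not apply: aggregate throughput is 70 units, not under 60 units.
Exception (d) is satisfied on its face — the qualifying period is 270 days, less than the 285 days limit; the structure's footprint is 235 sq ft, below the 270 sq ft limit; a current General Approval is held. However, paragraph (i) must be considered: (i) is engaged — a current Standing Declaration is held. So (d) is unavailable.
Exception (e) is satisfied on its face — the lot has no other accessory structure; the setback is at least 3 m on every side; the structure's height is 11 ft, less than the 12 ft limit. Under paragraphs (j)–(p): (j) would limit (e) — a home-based business operates on the lot — but (k) sets (j) aside: (k) operates against (j): a current Annual Waiver is held. (l) would limit (k) — the coverage ratio is 49%, under the 61% limit — but (m) sets (l) aside: (m) operates against (l): the lot is in a historic district. (n) is engaged (a current General Declaration is held), but is overridden by (o): (o) operates against (n): a current Class E Declaration is held. (p) is not engaged (there is no Category C Waiver in force), so (o) stands. Exception (e) stands.

No — exception (e) applies; Priya does not need a building permit.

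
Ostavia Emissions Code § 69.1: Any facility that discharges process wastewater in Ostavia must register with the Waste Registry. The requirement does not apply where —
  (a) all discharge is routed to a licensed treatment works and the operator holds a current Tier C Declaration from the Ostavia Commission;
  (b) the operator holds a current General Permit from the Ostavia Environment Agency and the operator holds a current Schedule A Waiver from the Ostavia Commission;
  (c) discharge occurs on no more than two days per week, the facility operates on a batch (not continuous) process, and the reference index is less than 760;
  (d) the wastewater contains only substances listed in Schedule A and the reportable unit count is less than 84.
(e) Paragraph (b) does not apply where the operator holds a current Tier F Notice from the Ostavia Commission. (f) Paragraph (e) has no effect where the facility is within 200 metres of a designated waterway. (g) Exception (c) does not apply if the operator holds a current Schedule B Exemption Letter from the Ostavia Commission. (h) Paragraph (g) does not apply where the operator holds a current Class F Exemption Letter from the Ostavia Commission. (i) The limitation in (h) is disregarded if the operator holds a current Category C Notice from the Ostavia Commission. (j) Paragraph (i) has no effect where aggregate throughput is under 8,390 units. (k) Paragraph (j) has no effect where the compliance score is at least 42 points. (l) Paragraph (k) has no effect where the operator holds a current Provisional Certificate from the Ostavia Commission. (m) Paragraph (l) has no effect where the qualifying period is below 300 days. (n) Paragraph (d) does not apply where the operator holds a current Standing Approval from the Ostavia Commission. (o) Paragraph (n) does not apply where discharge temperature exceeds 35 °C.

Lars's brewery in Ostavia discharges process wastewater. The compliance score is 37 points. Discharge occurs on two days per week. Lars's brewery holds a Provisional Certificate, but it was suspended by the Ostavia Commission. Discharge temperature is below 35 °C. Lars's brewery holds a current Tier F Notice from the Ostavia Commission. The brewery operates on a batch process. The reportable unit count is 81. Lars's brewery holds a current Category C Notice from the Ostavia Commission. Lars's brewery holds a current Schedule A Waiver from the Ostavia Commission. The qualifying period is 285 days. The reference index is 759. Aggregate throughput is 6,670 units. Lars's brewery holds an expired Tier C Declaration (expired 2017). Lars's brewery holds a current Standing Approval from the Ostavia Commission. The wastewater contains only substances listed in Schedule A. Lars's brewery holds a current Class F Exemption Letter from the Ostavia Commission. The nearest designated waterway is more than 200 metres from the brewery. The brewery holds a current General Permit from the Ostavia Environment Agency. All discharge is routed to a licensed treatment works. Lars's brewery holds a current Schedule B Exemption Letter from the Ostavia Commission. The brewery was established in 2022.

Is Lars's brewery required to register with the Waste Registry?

Exception (a) requires that the operator holds a current Tier C Declaration from the Ostavia Commission; but no current Tier C Declaration is held, so (a) is unavailable.
Exception (b): a current General Permit is held; a current Schedule A Waiver is held — every condition holds. But: (e) operates — a current Tier F Notice is held. (f) is not triggered (the brewery is more than 200 m from any designated waterway), so (e) stands. (b) is therefore removed.
Exception (c): discharge occurs on no more than two days per week; the facility operates on a batch process; the reference index is 759, less than the 760 limit — every condition holds. Applying paragraphs (g)–(m): (g) would limit (c) — a current Schedule B Exemption Letter is held — but (h) sets (g) aside: (h) applies — a current Class F Exemption Letter is held. (i) is triggered (a current Category C Notice is held), but is set aside by (j): (j) operates — aggregate throughput is 6,670 units, under the 8,390 units limit. (k) does not operate here (the compliance score is 37 points, short of 42 points), so (j) stands. (c) remains available.
Exception (d)'s conditions are all satisfied: the wastewater is Schedule-A-only; the reportable unit count is 81, less than the 84 limit. However, paragraphs (n)–(o) must be considered: (n) operates against (d): a current Standing Approval is held. (o), which would lift (n), is not triggered — discharge temperature is below 35 °C. So (d) is unavailable.

No — exception (c) applies; Lars's brewery is not required to register with the Waste Registry.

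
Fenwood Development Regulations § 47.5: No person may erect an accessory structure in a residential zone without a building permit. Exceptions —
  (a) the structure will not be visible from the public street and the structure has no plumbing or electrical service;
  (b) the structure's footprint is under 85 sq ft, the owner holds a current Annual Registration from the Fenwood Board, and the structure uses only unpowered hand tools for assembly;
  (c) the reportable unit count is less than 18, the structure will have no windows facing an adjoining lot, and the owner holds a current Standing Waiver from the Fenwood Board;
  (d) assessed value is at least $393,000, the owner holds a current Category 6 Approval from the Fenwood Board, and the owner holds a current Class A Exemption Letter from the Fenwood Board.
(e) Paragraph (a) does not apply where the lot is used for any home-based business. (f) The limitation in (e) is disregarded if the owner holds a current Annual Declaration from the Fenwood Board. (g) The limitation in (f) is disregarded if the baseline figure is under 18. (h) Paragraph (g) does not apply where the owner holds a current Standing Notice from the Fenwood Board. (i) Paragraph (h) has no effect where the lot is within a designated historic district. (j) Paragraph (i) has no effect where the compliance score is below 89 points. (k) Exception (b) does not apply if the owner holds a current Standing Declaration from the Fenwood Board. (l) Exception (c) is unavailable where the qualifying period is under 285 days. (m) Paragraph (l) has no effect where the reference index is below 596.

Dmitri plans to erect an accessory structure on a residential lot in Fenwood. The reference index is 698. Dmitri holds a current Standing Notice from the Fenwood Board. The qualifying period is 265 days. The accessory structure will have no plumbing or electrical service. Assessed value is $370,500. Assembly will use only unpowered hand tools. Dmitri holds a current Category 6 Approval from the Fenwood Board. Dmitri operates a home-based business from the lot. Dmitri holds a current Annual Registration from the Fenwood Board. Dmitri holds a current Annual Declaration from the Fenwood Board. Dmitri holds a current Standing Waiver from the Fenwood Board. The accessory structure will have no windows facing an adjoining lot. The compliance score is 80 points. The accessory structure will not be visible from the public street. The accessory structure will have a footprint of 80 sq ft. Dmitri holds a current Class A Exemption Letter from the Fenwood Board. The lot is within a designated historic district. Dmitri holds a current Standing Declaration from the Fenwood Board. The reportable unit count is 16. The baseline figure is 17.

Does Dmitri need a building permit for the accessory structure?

Exception (a)'s conditions are all satisfied: the structure will not be visible from the street; there is no plumbing or electrical service. As to paragraphs (e)–(j): (e) is triggered (a home-based business operates on the lot), but is itself disapplied by (f): (f) operates against (e): a current Annual Declaration is held. (g) would limit (f) — the baseline figure is 17, under the 18 limit — but (h) sets (g) aside: (h) is triggered — a current Standing Notice is held. (i) would limit (h) — the lot is in a historic district — but (j) sets (i) aside: (j) operates against (i): the compliance score is 80 points, below the 89 points limit. So (a) applies.
All of (b)'s requirements are met (the structure's footprint is 80 sq ft, under the 85 sq ft limit; a current Annual Registration is held; assembly uses only hand tools). However, paragraph (k) must be considered: (k) is triggered — a current Standing Declaration is held. Exception (b) does not apply.
Exception (c)'s conditions are all satisfied: the reportable unit count is 16, less than the 18 limit; no windows face an adjoining lot; a current Standing Waiver is held. However, paragraphs (l)–(m) must be considered: (l) operates against (c): the qualifying period is 265 days, under the 285 days limit. (m), which would lift (l), is not engaged — the reference index is 698, not below 596. So (c) is unavailable.
Exception (d) does not apply: assessed value is $370,500, short of $393,000.

No — exception (a) applies; Dmitri does not need a building permit.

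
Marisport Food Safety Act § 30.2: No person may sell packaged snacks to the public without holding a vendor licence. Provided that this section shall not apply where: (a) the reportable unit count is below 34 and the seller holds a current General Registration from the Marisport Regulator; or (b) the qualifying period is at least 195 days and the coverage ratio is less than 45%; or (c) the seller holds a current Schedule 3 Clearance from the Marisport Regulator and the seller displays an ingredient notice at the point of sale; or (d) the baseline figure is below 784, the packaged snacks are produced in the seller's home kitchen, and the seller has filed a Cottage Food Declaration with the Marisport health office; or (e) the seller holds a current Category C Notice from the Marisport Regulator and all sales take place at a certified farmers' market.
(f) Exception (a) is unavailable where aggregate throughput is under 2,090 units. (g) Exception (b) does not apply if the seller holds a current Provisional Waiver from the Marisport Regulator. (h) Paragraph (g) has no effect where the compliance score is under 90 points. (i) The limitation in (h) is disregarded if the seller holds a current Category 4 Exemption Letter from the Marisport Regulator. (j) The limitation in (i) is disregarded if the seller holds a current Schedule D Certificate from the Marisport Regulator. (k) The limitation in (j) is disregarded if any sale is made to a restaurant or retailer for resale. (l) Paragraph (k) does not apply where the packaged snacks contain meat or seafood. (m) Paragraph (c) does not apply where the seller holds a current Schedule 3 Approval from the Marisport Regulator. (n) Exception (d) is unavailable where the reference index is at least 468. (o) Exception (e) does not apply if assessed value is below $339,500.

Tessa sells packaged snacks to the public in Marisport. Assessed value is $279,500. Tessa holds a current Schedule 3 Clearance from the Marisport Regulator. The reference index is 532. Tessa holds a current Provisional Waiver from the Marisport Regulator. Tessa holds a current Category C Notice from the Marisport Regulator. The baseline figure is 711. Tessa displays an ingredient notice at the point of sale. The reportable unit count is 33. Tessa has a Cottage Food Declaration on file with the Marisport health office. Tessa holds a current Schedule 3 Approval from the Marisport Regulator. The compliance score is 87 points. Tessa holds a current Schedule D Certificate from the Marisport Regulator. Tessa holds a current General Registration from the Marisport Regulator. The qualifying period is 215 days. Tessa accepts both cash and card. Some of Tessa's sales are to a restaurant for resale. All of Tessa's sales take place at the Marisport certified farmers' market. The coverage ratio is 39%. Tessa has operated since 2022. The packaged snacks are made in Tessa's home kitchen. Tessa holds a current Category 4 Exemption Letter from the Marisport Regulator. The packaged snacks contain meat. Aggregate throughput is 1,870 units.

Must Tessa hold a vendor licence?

No — exception (b) applies; Tessa is not required to hold a vendor licence.

Exception (a) is satisfied on its face — the reportable unit count is 33, below the 34 limit; a current General Registration is held. But applying paragraph (f): (f) applies — aggregate throughput is 1,870 units, under the 2,090 units limit. Exception (a) does not apply.
Exception (b): the qualifying period is 215 days, meeting the 195 days threshold; the coverage ratio is 39%, less than the 45% limit — every condition holds. As to paragraphs (g)–(l): (g) operates (a current Provisional Waiver is held), but yields to (h): (h) operates — the compliance score is 87 points, under the 90 points limit. (i) is engaged (a current Category 4 Exemption Letter is held), but is displaced by (j): (j) operates against (i): a current Schedule D Certificate is held. (k) is engaged (some sales are to a restaurant for resale), but is itself disapplied by (l): (l) operates against (k): the packaged snacks contain meat. So (b) applies.
Exception (c): a current Schedule 3 Clearance is held; an ingredient notice is displayed — every condition holds. Turning to paragraph (m): (m) operates against (c): a current Schedule 3 Approval is held. (c) is therefore removed.
Exception (d)'s conditions are all satisfied: the baseline figure is 711, below the 784 limit; the packaged snacks are home-kitchen produced; a Cottage Food Declaration is on file. But: (n) is triggered — the reference index is 532, meeting the 468 threshold. So (d) is unavailable.
Exception (e)'s conditions are all satisfied: a current Category C Notice is held; all sales are at a certified farmers' market. But: (o) applies — assessed value is $279,500, below the $339,500 limit. Exception (e) does not apply.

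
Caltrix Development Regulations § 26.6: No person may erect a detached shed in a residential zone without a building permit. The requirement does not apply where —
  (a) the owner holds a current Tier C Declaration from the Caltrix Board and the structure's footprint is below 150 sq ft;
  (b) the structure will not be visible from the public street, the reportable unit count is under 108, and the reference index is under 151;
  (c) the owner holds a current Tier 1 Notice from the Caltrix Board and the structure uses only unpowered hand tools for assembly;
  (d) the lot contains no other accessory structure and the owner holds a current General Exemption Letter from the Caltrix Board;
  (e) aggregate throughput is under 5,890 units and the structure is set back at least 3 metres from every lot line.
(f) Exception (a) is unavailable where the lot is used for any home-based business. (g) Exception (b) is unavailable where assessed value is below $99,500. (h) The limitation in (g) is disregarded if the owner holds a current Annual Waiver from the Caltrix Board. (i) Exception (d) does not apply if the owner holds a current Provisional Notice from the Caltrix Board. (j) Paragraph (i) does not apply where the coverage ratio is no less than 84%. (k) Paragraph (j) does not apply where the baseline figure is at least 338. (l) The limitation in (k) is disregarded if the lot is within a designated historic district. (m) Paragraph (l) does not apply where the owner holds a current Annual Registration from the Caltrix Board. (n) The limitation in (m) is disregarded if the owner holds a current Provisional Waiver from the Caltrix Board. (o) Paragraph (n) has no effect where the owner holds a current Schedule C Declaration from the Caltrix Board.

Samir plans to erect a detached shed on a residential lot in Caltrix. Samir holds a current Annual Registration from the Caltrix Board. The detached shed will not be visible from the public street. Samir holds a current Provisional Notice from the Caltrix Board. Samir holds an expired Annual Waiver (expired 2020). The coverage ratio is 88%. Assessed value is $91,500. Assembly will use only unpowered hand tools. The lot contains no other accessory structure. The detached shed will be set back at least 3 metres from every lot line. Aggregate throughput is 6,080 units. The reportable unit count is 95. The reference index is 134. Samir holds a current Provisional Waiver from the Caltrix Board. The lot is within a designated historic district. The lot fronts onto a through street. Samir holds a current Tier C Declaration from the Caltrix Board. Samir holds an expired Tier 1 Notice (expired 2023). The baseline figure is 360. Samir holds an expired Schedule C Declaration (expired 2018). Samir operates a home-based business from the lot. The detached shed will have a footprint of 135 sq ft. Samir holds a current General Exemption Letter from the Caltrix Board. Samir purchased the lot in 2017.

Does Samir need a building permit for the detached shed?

No — exception (d) applies; Samir does not need a building permit.

Exception (a)'s conditions are all satisfied: a current Tier C Declaration is held; the structure's footprint is 135 sq ft, below the 150 sq ft limit. But: (f) is engaged — a home-based business operates on the lot. (a) is therefore removed.
All of (b)'s requirements are met (the structure will not be visible from the street; the reportable unit count is 95, under the 108 limit; the reference index is 134, under the 151 limit). But: (g) applies — assessed value is $91,500, below the $99,500 limit. (h) is not triggered (there is no Annual Waiver in force), so (g) stands. So (b) is unavailable.
Exception (c) requires that the owner holds a current Tier 1 Notice from the Caltrix Board; but there is no Tier 1 Notice in force, so (c) is unavailable.
Exception (d) is satisfied on its face — the lot has no other accessory structure; a current General Exemption Letter is held. Applying paragraphs (i)–(o): (i) operates (a current Provisional Notice is held), but is set aside by (j): (j) operates against (i): the coverage ratio is 88%, meeting the 84% threshold. (k) would limit (j) — the baseline figure is 360, meeting the 338 threshold — but (l) sets (k) aside: (l) is triggered — the lot is in a historic district. (m) would limit (l) — a current Annual Registration is held — but (n) sets (m) aside: (n) applies — a current Provisional Waiver is held. (o), which would lift (n), is not triggered — no current Schedule C Declaration is held. (d) remains available.
Exception (e) does not apply: aggregate throughput is 6,080 units, not under 5,890 units.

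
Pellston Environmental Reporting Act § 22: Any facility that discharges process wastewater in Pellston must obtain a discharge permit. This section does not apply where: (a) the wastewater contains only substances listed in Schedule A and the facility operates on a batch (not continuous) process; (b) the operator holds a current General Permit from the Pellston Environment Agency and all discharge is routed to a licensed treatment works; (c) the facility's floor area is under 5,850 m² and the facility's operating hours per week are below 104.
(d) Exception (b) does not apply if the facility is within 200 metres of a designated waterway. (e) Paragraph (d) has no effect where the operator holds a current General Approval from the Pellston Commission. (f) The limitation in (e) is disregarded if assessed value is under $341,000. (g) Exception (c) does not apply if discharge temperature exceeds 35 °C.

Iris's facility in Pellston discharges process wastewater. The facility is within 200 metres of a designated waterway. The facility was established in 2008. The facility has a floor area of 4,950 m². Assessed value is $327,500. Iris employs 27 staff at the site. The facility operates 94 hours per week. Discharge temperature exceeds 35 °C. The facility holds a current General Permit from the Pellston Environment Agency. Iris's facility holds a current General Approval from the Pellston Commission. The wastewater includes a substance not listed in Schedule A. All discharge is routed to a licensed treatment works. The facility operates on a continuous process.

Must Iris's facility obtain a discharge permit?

Yes — Iris's facility must obtain a discharge permit.

Exception (a) requires that the wastewater contains only substances listed in Schedule A; but the wastewater includes a non-Schedule-A substance, so (a) is unavailable.
All of (b)'s requirements are met (a current General Permit is held; discharge is routed to a licensed treatment works). However, paragraphs (d)–(f) must be considered: (d) operates against (b): the facility is within 200 m of a designated waterway. (e) would limit (d) — a current General Approval is held — but (f) sets (e) aside: (f) applies — assessed value is $327,500, under the $341,000 limit. Exception (b) does not apply.
Exception (c): the facility's floor area is 4,950 m², under the 5,850 m² limit; the facility's operating hours per week are 94, below the 104 limit — every condition holds. But applying paragraph (g): (g) is engaged — discharge temperature exceeds 35 °C. (c) is therefore removed.
No exception is made out. Iris's facility falls within the general rule.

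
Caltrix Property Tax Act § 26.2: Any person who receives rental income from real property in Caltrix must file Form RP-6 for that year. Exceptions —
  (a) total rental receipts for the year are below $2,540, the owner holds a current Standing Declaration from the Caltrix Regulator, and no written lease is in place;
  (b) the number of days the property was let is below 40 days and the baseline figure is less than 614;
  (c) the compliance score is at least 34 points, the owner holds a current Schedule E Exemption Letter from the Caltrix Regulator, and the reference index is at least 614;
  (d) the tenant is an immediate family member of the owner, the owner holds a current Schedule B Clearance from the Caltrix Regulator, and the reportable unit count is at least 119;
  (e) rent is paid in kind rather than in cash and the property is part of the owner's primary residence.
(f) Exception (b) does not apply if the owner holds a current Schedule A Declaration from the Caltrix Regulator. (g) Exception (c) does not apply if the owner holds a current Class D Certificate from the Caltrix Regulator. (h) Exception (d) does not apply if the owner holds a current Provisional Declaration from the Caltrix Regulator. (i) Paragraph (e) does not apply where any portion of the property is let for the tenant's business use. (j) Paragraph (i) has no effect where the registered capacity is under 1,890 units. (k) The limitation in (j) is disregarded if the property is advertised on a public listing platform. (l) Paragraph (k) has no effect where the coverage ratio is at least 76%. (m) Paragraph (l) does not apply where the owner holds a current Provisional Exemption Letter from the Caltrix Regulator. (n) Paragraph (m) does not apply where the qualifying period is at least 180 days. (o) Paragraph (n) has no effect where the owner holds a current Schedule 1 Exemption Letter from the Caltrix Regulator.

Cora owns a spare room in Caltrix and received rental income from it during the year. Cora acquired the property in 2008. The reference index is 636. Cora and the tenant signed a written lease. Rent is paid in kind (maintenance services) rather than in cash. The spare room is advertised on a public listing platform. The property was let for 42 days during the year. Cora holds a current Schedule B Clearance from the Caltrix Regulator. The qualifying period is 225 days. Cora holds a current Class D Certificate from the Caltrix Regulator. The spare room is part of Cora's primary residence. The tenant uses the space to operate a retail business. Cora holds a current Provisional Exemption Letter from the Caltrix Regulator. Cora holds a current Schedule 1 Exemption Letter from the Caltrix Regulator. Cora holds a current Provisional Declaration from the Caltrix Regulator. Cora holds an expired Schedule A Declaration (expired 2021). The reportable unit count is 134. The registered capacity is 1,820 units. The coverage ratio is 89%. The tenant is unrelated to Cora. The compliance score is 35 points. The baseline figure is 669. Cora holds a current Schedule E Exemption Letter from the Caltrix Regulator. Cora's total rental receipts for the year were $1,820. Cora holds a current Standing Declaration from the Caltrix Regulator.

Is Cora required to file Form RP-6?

Exception (a) fails — a written lease is in place.
Exception (b) fails — the number of days the property was let is 42 days, not below 40 days.
Exception (c)'s conditions are all satisfied: the compliance score is 35 points, meeting the 34 points threshold; a current Schedule E Exemption Letter is held; the reference index is 636, meeting the 614 threshold. But: (g) applies — a current Class D Certificate is held. So (c) is unavailable.
Exception (d) requires that the tenant is an immediate family member of the owner; but the tenant is unrelated to the owner, so (d) is unavailable.
Exception (e) is satisfied on its face — rent is paid in kind; the spare room is part of the primary residence. However, paragraphs (i)–(o) must be considered: (i) is triggered — the space is let for business use. (j) is triggered (the registered capacity is 1,820 units, under the 1,890 units limit), but is displaced by (k): (k) operates against (j): the property is publicly advertised. (l) applies (the coverage ratio is 89%, meeting the 76% threshold), but is overridden by (m): (m) is engaged — a current Provisional Exemption Letter is held. (n) would limit (m) — the qualifying period is 225 days, meeting the 180 days threshold — but (o) sets (n) aside: (o) operates — a current Schedule 1 Exemption Letter is held. Exception (e) does not apply.
No exception is made out. Cora falls within the general rule.

Yes — Cora must file Form RP-6.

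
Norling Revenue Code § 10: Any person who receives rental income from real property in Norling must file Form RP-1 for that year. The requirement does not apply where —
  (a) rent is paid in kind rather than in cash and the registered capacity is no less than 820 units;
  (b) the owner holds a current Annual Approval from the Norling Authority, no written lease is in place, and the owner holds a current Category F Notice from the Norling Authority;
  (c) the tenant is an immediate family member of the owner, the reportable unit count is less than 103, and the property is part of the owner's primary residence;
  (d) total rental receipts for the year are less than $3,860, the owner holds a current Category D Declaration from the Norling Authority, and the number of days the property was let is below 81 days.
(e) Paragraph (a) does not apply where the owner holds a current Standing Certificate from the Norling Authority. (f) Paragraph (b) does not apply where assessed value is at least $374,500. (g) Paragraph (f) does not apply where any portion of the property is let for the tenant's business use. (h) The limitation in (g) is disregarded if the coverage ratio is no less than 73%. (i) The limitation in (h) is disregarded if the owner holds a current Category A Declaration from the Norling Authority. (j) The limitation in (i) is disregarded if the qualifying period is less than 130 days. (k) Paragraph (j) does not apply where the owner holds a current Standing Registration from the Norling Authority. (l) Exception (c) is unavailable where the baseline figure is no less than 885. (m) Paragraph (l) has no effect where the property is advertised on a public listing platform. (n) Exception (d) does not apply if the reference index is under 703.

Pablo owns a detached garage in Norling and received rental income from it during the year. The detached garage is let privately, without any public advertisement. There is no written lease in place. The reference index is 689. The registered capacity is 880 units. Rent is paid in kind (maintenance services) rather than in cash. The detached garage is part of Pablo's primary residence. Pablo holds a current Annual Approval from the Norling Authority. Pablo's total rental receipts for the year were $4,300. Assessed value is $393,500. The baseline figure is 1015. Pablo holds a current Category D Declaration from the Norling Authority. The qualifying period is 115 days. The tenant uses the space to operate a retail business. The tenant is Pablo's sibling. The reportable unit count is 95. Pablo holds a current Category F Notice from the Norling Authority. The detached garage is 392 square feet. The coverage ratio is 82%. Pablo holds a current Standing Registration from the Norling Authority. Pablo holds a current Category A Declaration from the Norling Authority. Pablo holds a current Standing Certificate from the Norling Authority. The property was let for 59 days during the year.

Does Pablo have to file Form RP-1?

All of (a)'s requirements are met (rent is paid in kind; the registered capacity is 880 units, meeting the 820 units threshold). Turning to paragraph (e): (e) is engaged — a current Standing Certificate is held. (a) is therefore removed.
Exception (b)'s conditions are all satisfied: a current Annual Approval is held; there is no written lease; a current Category F Notice is held. Applying paragraphs (f)–(k): (f) operates (assessed value is $393,500, meeting the $374,500 threshold), but is overridden by (g): (g) is triggered — the space is let for business use. (h) would limit (g) — the coverage ratio is 82%, meeting the 73% threshold — but (i) sets (h) aside: (i) operates against (h): a current Category A Declaration is held. (j) would limit (i) — the qualifying period is 115 days, less than the 130 days limit — but (k) sets (j) aside: (k) is engaged — a current Standing Registration is held. So (b) applies.
Exception (c) is satisfied on its face — the tenant is an immediate family member; the reportable unit count is 95, less than the 103 limit; the detached garage is part of the primary residence. However, paragraphs (l)–(m) must be considered: (l) operates against (c): the baseline figure is 1,015, meeting the 885 threshold. (m) is not triggered (the property is let privately without advertisement), so (l) stands. So (c) is unavailable.
Exception (d) does not apply: total rental receipts for the year are $4,300, not less than $3,860.

No — exception (b) applies; Pablo is not required to file Form RP-1.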